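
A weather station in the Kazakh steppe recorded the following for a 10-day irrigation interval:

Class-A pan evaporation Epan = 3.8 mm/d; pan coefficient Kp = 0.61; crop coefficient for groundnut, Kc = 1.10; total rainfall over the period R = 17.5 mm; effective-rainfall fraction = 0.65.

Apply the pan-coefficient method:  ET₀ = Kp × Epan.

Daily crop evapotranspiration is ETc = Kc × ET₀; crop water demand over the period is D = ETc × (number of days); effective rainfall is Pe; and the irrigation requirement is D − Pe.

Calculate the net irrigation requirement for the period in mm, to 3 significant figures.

ET₀ = 0.61 × 3.8 = 2.3180 mm/d
ETc = Kc × ET₀ = 1.10 × 2.3180 = 2.5498 mm/d
Crop demand D = ETc × 10 d = 2.5498 × 10 = 25.498 mm
Pe = 0.65 × 17.5 = 11.375 mm
D − Pe = 25.498 − 11.375 = 14.123 mm

14.1 mm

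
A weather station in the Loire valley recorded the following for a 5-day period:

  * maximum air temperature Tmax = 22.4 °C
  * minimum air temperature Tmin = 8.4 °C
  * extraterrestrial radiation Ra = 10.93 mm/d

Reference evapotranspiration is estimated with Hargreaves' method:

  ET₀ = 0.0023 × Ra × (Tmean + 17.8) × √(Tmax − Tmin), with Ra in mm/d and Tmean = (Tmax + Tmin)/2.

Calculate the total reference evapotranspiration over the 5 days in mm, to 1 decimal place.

Tmean = (22.4 + 8.4)/2 = 15.40 °C
ET₀ = 0.0023 × 10.93 × (15.40 + 17.8) × √14.0 = 0.0023 × 10.93 × 33.20 × 3.7417 = 3.1229 mm/d
Over 5 days: 3.1229 × 5 = 15.615 mm

15.6 mm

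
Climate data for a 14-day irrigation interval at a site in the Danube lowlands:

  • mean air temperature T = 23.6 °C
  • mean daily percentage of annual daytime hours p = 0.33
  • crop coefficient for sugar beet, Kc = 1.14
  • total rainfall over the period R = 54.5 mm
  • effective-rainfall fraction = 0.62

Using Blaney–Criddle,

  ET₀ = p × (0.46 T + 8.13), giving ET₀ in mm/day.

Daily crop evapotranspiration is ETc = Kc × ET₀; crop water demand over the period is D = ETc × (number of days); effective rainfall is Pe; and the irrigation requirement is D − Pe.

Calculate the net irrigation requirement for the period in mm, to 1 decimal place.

ET₀ = 0.33 × (0.46 × 23.6 + 8.13) = 0.33 × 18.986 = 6.2654 mm/d
ETc = Kc × ET₀ = 1.14 × 6.2654 = 7.1426 mm/d
Crop demand D = ETc × 14 d = 7.1426 × 14 = 99.996 mm
Pe = 0.62 × 54.5 = 33.790 mm
D − Pe = 99.996 − 33.790 = 66.206 mm

66.2 mm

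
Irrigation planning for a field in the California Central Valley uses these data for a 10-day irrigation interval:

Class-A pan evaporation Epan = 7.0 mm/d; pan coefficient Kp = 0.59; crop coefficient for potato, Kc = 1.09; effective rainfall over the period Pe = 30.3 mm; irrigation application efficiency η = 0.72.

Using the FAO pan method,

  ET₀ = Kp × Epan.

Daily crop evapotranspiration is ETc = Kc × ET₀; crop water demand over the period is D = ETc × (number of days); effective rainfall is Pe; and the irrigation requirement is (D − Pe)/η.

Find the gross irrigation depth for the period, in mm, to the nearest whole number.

ET₀ = 0.59 × 7.0 = 4.1300 mm/d
ETc = Kc × ET₀ = 1.09 × 4.1300 = 4.5017 mm/d
Crop demand D = ETc × 10 d = 4.5017 × 10 = 45.017 mm
D − Pe = 45.017 − 30.3 = 14.717 mm
Gross irrigation = 14.717 / 0.72 = 20.440 mm

20 mm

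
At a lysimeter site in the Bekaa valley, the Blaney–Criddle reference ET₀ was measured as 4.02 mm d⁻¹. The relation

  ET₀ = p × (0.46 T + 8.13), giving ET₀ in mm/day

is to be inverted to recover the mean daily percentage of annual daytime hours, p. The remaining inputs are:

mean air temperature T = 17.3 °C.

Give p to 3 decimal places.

0.250

p = ET₀ / (0.46 T + 8.13) = 4.02 / (0.46 × 17.3 + 8.13) = 4.02 / 16.088 = 0.2499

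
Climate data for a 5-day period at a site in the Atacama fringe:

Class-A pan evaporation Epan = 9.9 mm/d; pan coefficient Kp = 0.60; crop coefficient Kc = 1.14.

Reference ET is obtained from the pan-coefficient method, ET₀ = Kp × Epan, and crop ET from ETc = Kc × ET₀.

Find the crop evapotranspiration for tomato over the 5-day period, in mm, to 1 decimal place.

ET₀ = 0.60 × 9.9 = 5.9400 mm/d
ETc = Kc × ET₀ = 1.14 × 5.9400 = 6.7716 mm/d
Over 5 days: 6.7716 × 5 = 33.858 mm

33.9 mm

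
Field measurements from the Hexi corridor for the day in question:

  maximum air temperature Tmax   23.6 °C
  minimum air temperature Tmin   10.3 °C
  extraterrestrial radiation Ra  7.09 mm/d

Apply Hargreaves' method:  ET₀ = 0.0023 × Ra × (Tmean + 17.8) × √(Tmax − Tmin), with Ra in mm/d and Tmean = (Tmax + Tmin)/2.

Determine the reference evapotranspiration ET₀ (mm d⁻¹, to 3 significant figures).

Tmean = (23.6 + 10.3)/2 = 16.95 °C
ET₀ = 0.0023 × 7.09 × (16.95 + 17.8) × √13.3 = 0.0023 × 7.09 × 34.75 × 3.6469 = 2.0666 mm/d

2.07 mm d⁻¹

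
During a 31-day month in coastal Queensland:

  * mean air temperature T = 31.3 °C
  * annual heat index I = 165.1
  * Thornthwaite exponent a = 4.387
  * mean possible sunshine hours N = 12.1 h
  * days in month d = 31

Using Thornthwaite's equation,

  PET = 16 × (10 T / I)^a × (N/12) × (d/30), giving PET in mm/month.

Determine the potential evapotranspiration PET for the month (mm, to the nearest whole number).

10T/I = 10 × 31.3 / 165.1 = 1.8958
(10T/I)^a = 1.8958^4.387 = 16.5453
Uncorrected PET = 16 × 16.5453 = 264.725 mm
Correction = (N/12)(d/30) = (12.1/12)(31/30) = 1.0419
PET = 264.725 × 1.0419 = 275.817 mm/month

276 mm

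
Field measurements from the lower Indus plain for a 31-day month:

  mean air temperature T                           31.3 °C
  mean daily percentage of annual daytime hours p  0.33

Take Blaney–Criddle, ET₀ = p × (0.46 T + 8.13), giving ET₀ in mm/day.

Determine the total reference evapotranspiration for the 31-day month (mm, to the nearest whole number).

230 mm

ET₀ = 0.33 × (0.46 × 31.3 + 8.13) = 0.33 × 22.528 = 7.4342 mm/d
Monthly total = 7.4342 × 31 = 230.460 mm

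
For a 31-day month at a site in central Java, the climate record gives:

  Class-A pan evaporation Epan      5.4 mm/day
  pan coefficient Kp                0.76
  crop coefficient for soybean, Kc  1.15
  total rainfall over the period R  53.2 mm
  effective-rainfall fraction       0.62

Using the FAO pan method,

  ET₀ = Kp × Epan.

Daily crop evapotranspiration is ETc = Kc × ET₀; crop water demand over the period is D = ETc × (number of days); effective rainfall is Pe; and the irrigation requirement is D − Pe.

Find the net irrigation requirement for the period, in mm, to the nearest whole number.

113 mm

ET₀ = 0.76 × 5.4 = 4.1040 mm/d
ETc = Kc × ET₀ = 1.15 × 4.1040 = 4.7196 mm/d
Crop demand D = ETc × 31 d = 4.7196 × 31 = 146.308 mm
Pe = 0.62 × 53.2 = 32.984 mm
D − Pe = 146.308 − 32.984 = 113.324 mm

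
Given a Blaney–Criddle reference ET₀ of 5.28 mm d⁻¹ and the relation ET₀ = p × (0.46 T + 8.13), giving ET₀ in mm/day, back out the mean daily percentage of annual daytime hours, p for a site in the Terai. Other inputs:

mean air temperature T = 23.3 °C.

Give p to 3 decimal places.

p = ET₀ / (0.46 T + 8.13) = 5.28 / (0.46 × 23.3 + 8.13) = 5.28 / 18.848 = 0.2801

0.280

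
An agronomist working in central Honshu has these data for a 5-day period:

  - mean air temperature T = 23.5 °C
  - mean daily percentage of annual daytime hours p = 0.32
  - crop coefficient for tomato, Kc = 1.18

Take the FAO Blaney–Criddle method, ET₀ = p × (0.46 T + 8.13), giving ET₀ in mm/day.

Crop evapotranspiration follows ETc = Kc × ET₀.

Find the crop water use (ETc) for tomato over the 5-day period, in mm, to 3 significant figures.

ET₀ = 0.32 × (0.46 × 23.5 + 8.13) = 0.32 × 18.940 = 6.0608 mm/d
ETc = Kc × ET₀ = 1.18 × 6.0608 = 7.1517 mm/d
Over 5 days: 7.1517 × 5 = 35.759 mm

35.8 mm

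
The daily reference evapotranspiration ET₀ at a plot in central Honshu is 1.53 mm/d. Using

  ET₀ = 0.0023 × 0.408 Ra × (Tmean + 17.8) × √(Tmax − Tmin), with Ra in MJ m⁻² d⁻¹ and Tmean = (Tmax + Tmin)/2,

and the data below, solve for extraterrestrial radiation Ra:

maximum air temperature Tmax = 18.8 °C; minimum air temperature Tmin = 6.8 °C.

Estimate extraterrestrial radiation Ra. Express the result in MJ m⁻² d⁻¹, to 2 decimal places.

15.38 MJ m⁻² d⁻¹

Tmean = (18.8+6.8)/2 = 12.80 °C; ΔT = 12.0
Ra = ET₀ / [0.0023 × 0.408 × (Tmean+17.8) × √ΔT]
   = 1.53 / (0.0023 × 0.408 × 30.60 × 3.4641) = 15.381 MJ m⁻² d⁻¹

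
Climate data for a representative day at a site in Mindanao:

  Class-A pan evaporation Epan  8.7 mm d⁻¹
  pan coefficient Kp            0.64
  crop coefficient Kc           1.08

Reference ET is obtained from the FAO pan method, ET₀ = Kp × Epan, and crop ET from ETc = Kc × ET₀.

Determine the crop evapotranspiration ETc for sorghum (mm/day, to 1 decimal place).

ET₀ = 0.64 × 8.7 = 5.5680 mm/d
ETc = Kc × ET₀ = 1.08 × 5.5680 = 6.0134 mm/d

6.0 mm/day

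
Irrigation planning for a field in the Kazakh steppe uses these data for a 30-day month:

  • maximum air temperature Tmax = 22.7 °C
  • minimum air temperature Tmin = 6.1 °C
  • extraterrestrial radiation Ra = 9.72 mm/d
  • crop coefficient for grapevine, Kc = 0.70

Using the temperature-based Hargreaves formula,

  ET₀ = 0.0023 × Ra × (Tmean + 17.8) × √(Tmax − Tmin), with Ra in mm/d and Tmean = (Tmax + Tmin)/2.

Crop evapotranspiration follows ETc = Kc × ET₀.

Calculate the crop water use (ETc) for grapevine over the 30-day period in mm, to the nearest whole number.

62 mm

Tmean = (22.7 + 6.1)/2 = 14.40 °C
ET₀ = 0.0023 × 9.72 × (14.40 + 17.8) × √16.6 = 0.0023 × 9.72 × 32.20 × 4.0743 = 2.9329 mm/d
ETc = Kc × ET₀ = 0.70 × 2.9329 = 2.0530 mm/d
Over 30 days: 2.0530 × 30 = 61.590 mm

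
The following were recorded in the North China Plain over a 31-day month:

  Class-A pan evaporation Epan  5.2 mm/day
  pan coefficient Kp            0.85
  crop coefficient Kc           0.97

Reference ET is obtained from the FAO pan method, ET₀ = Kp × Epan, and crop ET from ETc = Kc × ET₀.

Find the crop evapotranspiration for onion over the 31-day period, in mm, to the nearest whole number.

133 mm

ET₀ = 0.85 × 5.2 = 4.4200 mm/d
ETc = Kc × ET₀ = 0.97 × 4.4200 = 4.2874 mm/d
Over 31 days: 4.2874 × 31 = 132.909 mm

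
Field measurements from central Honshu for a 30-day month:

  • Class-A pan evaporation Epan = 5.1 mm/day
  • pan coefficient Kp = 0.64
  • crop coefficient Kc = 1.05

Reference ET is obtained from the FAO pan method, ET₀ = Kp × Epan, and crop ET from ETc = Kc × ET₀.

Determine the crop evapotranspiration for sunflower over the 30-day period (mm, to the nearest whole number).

ET₀ = 0.64 × 5.1 = 3.2640 mm/d
ETc = Kc × ET₀ = 1.05 × 3.2640 = 3.4272 mm/d
Over 30 days: 3.4272 × 30 = 102.816 mm

103 mm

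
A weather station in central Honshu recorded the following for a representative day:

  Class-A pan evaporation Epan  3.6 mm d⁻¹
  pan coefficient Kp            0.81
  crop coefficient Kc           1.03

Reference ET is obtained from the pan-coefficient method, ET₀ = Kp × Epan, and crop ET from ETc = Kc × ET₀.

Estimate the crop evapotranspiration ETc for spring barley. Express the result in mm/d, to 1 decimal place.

3.0 mm/d

ET₀ = 0.81 × 3.6 = 2.9160 mm/d
ETc = Kc × ET₀ = 1.03 × 2.9160 = 3.0035 mm/d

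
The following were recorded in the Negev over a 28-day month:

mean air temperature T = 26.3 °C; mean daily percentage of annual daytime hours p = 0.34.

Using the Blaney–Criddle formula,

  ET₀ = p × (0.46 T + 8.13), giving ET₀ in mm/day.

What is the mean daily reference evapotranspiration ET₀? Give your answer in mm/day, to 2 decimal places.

6.88 mm/day

ET₀ = 0.34 × (0.46 × 26.3 + 8.13) = 0.34 × 20.228 = 6.8775 mm/d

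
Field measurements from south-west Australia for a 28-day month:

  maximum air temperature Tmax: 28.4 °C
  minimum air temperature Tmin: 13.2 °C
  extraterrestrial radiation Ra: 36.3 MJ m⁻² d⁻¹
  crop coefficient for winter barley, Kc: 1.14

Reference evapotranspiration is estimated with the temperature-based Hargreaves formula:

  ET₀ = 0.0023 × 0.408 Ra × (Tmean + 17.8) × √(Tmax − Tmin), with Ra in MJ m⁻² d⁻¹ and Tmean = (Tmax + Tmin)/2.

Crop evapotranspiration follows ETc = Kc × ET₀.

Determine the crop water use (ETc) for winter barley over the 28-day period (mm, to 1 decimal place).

Tmean = (28.4 + 13.2)/2 = 20.80 °C
0.408 Ra = 0.408 × 36.3 = 14.8104 mm/d equivalent
ET₀ = 0.0023 × 14.8104 × (20.80 + 17.8) × √15.2 = 0.0023 × 14.8104 × 38.60 × 3.8987 = 5.1263 mm/d
ETc = Kc × ET₀ = 1.14 × 5.1263 = 5.8440 mm/d
Over 28 days: 5.8440 × 28 = 163.632 mm

163.6 mm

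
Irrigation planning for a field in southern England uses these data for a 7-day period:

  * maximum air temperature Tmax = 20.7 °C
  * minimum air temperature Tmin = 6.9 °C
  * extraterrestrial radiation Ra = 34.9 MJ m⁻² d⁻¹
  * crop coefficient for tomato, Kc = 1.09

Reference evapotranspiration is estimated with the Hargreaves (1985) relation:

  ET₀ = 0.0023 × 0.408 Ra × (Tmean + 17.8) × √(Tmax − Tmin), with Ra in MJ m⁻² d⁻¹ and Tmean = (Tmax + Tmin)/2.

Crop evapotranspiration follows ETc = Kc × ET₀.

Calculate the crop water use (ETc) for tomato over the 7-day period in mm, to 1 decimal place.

29.3 mm

Tmean = (20.7 + 6.9)/2 = 13.80 °C
0.408 Ra = 0.408 × 34.9 = 14.2392 mm/d equivalent
ET₀ = 0.0023 × 14.2392 × (13.80 + 17.8) × √13.8 = 0.0023 × 14.2392 × 31.60 × 3.7148 = 3.8445 mm/d
ETc = Kc × ET₀ = 1.09 × 3.8445 = 4.1905 mm/d
Over 7 days: 4.1905 × 7 = 29.334 mm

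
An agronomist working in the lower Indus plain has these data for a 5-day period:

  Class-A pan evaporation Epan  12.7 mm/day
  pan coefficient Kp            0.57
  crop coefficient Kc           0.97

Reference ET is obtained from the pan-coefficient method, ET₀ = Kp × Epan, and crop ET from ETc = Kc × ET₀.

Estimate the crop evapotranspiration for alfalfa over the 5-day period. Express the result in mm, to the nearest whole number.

35 mm

ET₀ = 0.57 × 12.7 = 7.2390 mm/d
ETc = Kc × ET₀ = 0.97 × 7.2390 = 7.0218 mm/d
Over 5 days: 7.0218 × 5 = 35.109 mm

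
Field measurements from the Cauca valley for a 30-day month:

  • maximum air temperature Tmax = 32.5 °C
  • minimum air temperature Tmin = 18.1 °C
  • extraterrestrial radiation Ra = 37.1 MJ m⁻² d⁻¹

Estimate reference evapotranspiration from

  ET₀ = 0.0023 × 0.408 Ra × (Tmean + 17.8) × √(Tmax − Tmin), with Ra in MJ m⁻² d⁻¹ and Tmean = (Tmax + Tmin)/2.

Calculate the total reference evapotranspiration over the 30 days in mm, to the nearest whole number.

Tmean = (32.5 + 18.1)/2 = 25.30 °C
0.408 Ra = 0.408 × 37.1 = 15.1368 mm/d equivalent
ET₀ = 0.0023 × 15.1368 × (25.30 + 17.8) × √14.4 = 0.0023 × 15.1368 × 43.10 × 3.7947 = 5.6940 mm/d
Over 30 days: 5.6940 × 30 = 170.820 mm

171 mm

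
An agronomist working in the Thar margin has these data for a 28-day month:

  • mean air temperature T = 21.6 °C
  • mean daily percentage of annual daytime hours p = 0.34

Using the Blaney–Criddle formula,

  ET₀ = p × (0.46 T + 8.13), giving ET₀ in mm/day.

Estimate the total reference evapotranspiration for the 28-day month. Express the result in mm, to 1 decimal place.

ET₀ = 0.34 × (0.46 × 21.6 + 8.13) = 0.34 × 18.066 = 6.1424 mm/d
Monthly total = 6.1424 × 28 = 171.987 mm

172.0 mm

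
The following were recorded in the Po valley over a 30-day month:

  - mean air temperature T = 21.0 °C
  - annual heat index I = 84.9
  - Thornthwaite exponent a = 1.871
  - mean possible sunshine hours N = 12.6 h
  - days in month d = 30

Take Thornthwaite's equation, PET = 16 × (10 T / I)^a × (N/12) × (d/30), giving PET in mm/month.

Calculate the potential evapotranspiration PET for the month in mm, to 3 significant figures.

91.5 mm

10T/I = 10 × 21.0 / 84.9 = 2.4735
(10T/I)^a = 2.4735^1.871 = 5.4436
Uncorrected PET = 16 × 5.4436 = 87.098 mm
Correction = (N/12)(d/30) = (12.6/12)(30/30) = 1.0500
PET = 87.098 × 1.0500 = 91.453 mm/month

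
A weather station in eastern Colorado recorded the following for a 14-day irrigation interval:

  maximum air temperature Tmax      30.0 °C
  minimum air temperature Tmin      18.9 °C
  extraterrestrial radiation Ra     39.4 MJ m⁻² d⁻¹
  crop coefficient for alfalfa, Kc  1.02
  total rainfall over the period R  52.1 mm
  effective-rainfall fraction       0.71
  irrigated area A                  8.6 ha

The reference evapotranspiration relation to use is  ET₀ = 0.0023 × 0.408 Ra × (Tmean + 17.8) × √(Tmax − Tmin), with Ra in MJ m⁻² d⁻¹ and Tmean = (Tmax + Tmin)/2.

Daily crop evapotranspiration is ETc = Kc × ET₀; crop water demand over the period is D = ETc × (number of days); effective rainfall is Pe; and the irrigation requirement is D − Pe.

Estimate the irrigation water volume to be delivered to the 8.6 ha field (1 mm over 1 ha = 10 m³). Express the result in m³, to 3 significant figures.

Tmean = (30.0 + 18.9)/2 = 24.45 °C
0.408 Ra = 0.408 × 39.4 = 16.0752 mm/d equivalent
ET₀ = 0.0023 × 16.0752 × (24.45 + 17.8) × √11.1 = 0.0023 × 16.0752 × 42.25 × 3.3317 = 5.2045 mm/d
ETc = Kc × ET₀ = 1.02 × 5.2045 = 5.3086 mm/d
Crop demand D = ETc × 14 d = 5.3086 × 14 = 74.320 mm
Pe = 0.71 × 52.1 = 36.991 mm
D − Pe = 74.320 − 36.991 = 37.329 mm
Volume = 37.329 mm × 8.6 ha × 10 = 3210.3 m³

3210 m³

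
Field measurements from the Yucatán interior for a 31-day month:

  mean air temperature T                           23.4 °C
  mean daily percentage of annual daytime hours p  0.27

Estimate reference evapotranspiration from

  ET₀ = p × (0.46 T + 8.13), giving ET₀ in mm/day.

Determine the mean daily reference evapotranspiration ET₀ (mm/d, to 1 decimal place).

ET₀ = 0.27 × (0.46 × 23.4 + 8.13) = 0.27 × 18.894 = 5.1014 mm/d

5.1 mm/d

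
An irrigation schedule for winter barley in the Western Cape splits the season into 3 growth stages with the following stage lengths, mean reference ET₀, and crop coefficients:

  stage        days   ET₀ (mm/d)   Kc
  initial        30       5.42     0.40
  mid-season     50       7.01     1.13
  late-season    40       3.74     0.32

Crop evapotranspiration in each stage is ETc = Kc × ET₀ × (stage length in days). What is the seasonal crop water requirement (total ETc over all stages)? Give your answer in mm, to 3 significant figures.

509 mm

initial: 0.40 × 5.42 × 30 = 65.04 mm
mid-season: 1.13 × 7.01 × 50 = 396.07 mm
late-season: 0.32 × 3.74 × 40 = 47.87 mm
Seasonal total = 508.98 mm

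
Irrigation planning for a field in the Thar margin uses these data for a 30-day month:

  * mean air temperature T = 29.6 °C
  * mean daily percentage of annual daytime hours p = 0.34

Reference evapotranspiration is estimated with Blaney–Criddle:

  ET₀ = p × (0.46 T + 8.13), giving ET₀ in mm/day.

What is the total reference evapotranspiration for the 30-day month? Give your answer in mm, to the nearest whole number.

ET₀ = 0.34 × (0.46 × 29.6 + 8.13) = 0.34 × 21.746 = 7.3936 mm/d
Monthly total = 7.3936 × 30 = 221.808 mm

222 mm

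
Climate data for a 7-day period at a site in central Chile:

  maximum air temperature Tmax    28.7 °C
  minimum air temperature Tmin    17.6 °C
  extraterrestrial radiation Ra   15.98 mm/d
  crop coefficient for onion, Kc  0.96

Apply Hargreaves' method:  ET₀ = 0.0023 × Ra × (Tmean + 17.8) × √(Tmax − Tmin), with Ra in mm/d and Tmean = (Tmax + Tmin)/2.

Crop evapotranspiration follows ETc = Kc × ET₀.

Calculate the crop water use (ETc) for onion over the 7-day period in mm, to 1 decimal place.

33.7 mm

Tmean = (28.7 + 17.6)/2 = 23.15 °C
ET₀ = 0.0023 × 15.98 × (23.15 + 17.8) × √11.1 = 0.0023 × 15.98 × 40.95 × 3.3317 = 5.0145 mm/d
ETc = Kc × ET₀ = 0.96 × 5.0145 = 4.8139 mm/d
Over 7 days: 4.8139 × 7 = 33.697 mm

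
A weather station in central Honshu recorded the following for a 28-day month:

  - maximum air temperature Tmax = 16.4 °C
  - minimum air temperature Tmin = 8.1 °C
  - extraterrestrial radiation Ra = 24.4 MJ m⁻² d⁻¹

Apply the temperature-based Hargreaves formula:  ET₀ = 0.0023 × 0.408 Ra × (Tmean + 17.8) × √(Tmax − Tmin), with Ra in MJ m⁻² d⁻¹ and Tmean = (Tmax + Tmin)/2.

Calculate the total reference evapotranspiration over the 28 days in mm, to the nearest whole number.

Tmean = (16.4 + 8.1)/2 = 12.25 °C
0.408 Ra = 0.408 × 24.4 = 9.9552 mm/d equivalent
ET₀ = 0.0023 × 9.9552 × (12.25 + 17.8) × √8.3 = 0.0023 × 9.9552 × 30.05 × 2.8810 = 1.9823 mm/d
Over 28 days: 1.9823 × 28 = 55.504 mm

56 mm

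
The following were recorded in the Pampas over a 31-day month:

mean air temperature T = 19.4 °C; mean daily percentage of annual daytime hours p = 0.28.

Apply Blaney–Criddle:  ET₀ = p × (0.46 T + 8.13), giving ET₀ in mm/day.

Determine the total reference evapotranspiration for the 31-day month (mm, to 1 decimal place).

ET₀ = 0.28 × (0.46 × 19.4 + 8.13) = 0.28 × 17.054 = 4.7751 mm/d
Monthly total = 4.7751 × 31 = 148.028 mm

148.0 mm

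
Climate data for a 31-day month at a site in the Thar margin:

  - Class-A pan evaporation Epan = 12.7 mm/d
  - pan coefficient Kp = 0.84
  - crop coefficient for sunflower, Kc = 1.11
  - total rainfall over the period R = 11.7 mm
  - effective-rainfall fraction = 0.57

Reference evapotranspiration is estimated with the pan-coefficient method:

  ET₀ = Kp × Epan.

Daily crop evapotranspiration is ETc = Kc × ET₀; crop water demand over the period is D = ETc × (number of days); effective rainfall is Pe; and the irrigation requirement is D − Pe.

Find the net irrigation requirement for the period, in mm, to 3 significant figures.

360 mm

ET₀ = 0.84 × 12.7 = 10.6680 mm/d
ETc = Kc × ET₀ = 1.11 × 10.6680 = 11.8415 mm/d
Crop demand D = ETc × 31 d = 11.8415 × 31 = 367.087 mm
Pe = 0.57 × 11.7 = 6.669 mm
D − Pe = 367.087 − 6.669 = 360.418 mm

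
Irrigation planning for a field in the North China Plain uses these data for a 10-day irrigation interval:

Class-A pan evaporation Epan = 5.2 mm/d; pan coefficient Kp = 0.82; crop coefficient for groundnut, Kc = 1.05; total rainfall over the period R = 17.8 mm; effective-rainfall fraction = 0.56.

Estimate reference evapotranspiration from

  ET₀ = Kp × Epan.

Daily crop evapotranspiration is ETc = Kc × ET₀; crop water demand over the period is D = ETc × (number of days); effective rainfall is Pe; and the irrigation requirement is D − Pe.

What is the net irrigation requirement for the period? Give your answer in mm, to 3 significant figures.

34.8 mm

ET₀ = 0.82 × 5.2 = 4.2640 mm/d
ETc = Kc × ET₀ = 1.05 × 4.2640 = 4.4772 mm/d
Crop demand D = ETc × 10 d = 4.4772 × 10 = 44.772 mm
Pe = 0.56 × 17.8 = 9.968 mm
D − Pe = 44.772 − 9.968 = 34.804 mm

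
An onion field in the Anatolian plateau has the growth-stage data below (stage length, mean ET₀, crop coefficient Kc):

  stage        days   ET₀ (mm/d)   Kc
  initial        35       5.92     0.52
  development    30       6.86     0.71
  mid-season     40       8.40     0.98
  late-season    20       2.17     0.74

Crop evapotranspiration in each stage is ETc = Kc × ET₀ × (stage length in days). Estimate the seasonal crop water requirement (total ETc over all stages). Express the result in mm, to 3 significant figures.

initial: 0.52 × 5.92 × 35 = 107.74 mm
development: 0.71 × 6.86 × 30 = 146.12 mm
mid-season: 0.98 × 8.40 × 40 = 329.28 mm
late-season: 0.74 × 2.17 × 20 = 32.12 mm
Seasonal total = 615.26 mm

615 mm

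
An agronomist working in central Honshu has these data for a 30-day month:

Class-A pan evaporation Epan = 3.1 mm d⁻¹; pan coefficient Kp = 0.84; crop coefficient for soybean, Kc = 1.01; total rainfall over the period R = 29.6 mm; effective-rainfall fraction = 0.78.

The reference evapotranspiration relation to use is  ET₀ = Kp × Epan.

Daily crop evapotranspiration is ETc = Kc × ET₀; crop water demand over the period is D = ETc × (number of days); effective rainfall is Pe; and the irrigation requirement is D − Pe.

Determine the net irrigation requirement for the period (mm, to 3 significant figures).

ET₀ = 0.84 × 3.1 = 2.6040 mm/d
ETc = Kc × ET₀ = 1.01 × 2.6040 = 2.6300 mm/d
Crop demand D = ETc × 30 d = 2.6300 × 30 = 78.900 mm
Pe = 0.78 × 29.6 = 23.088 mm
D − Pe = 78.900 − 23.088 = 55.812 mm

55.8 mm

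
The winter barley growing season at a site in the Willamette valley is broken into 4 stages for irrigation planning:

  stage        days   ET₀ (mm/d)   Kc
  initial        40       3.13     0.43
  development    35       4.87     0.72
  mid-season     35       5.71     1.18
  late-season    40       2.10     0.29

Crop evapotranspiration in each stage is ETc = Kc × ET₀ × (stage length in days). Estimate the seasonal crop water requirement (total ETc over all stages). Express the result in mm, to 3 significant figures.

initial: 0.43 × 3.13 × 40 = 53.84 mm
development: 0.72 × 4.87 × 35 = 122.72 mm
mid-season: 1.18 × 5.71 × 35 = 235.82 mm
late-season: 0.29 × 2.10 × 40 = 24.36 mm
Seasonal total = 436.74 mm

437 mm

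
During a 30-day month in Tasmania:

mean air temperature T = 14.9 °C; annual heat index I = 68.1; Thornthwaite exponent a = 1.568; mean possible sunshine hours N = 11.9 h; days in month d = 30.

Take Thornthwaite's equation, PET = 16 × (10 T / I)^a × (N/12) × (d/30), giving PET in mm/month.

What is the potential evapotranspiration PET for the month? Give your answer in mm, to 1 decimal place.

10T/I = 10 × 14.9 / 68.1 = 2.1880
(10T/I)^a = 2.1880^1.568 = 3.4135
Uncorrected PET = 16 × 3.4135 = 54.616 mm
Correction = (N/12)(d/30) = (11.9/12)(30/30) = 0.9917
PET = 54.616 × 0.9917 = 54.163 mm/month

54.2 mm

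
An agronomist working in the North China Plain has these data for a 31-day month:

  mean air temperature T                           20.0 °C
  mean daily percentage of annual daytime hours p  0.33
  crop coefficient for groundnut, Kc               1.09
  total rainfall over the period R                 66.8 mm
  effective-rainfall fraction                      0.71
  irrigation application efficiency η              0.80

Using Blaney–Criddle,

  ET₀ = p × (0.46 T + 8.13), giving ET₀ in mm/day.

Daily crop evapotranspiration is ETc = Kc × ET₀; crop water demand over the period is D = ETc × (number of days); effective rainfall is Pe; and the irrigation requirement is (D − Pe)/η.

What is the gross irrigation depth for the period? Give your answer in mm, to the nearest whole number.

182 mm

ET₀ = 0.33 × (0.46 × 20.0 + 8.13) = 0.33 × 17.330 = 5.7189 mm/d
ETc = Kc × ET₀ = 1.09 × 5.7189 = 6.2336 mm/d
Crop demand D = ETc × 31 d = 6.2336 × 31 = 193.242 mm
Pe = 0.71 × 66.8 = 47.428 mm
D − Pe = 193.242 − 47.428 = 145.814 mm
Gross irrigation = 145.814 / 0.80 = 182.268 mm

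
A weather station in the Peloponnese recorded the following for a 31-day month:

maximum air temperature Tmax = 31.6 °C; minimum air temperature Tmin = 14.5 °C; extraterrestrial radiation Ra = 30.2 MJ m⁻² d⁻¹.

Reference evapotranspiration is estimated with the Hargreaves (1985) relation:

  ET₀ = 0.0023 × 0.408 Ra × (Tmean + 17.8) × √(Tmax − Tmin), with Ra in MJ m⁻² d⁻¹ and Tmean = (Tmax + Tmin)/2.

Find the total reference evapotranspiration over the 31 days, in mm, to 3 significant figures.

Tmean = (31.6 + 14.5)/2 = 23.05 °C
0.408 Ra = 0.408 × 30.2 = 12.3216 mm/d equivalent
ET₀ = 0.0023 × 12.3216 × (23.05 + 17.8) × √17.1 = 0.0023 × 12.3216 × 40.85 × 4.1352 = 4.7872 mm/d
Over 31 days: 4.7872 × 31 = 148.403 mm

148 mm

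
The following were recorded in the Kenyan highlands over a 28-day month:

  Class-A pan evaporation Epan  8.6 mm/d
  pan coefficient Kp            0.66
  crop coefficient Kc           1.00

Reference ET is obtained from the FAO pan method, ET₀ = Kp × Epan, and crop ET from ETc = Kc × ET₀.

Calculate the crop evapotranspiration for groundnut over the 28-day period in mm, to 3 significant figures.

ET₀ = 0.66 × 8.6 = 5.6760 mm/d
ETc = Kc × ET₀ = 1.00 × 5.6760 = 5.6760 mm/d
Over 28 days: 5.6760 × 28 = 158.928 mm

159 mm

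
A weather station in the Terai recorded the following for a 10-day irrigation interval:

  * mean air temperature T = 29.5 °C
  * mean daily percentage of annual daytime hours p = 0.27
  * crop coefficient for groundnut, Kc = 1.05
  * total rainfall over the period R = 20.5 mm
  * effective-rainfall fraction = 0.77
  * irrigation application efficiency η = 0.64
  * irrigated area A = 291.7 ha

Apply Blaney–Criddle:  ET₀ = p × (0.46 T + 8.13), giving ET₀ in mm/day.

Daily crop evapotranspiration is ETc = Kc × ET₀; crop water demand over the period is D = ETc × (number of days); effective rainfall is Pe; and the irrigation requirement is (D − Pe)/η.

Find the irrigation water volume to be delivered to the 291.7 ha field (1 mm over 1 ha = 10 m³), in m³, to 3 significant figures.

ET₀ = 0.27 × (0.46 × 29.5 + 8.13) = 0.27 × 21.700 = 5.8590 mm/d
ETc = Kc × ET₀ = 1.05 × 5.8590 = 6.1520 mm/d
Crop demand D = ETc × 10 d = 6.1520 × 10 = 61.520 mm
Pe = 0.77 × 20.5 = 15.785 mm
D − Pe = 61.520 − 15.785 = 45.735 mm
Gross irrigation = 45.735 / 0.64 = 71.461 mm
Volume = 71.461 mm × 291.7 ha × 10 = 208451.7 m³

208000 m³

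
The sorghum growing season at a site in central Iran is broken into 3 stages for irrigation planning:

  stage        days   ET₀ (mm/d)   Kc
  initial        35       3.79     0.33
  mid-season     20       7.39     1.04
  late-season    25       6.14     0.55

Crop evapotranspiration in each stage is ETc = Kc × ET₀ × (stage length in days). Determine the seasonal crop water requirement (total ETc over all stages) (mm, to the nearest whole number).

initial: 0.33 × 3.79 × 35 = 43.77 mm
mid-season: 1.04 × 7.39 × 20 = 153.71 mm
late-season: 0.55 × 6.14 × 25 = 84.43 mm
Seasonal total = 281.91 mm

282 mm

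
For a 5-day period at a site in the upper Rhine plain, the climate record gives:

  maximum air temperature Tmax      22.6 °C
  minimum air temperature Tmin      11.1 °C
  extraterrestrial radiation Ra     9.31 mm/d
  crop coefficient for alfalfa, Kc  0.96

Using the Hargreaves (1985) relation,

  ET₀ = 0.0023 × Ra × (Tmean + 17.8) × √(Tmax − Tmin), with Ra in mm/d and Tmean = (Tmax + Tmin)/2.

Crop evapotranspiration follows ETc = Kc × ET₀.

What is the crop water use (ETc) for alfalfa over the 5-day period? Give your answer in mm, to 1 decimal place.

12.1 mm

Tmean = (22.6 + 11.1)/2 = 16.85 °C
ET₀ = 0.0023 × 9.31 × (16.85 + 17.8) × √11.5 = 0.0023 × 9.31 × 34.65 × 3.3912 = 2.5161 mm/d
ETc = Kc × ET₀ = 0.96 × 2.5161 = 2.4155 mm/d
Over 5 days: 2.4155 × 5 = 12.078 mm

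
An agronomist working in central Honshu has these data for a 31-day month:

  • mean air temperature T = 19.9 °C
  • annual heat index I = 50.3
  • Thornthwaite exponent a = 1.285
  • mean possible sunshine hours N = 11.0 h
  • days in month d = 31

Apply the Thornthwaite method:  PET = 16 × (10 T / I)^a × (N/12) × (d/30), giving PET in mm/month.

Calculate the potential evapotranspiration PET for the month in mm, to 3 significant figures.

88.7 mm

10T/I = 10 × 19.9 / 50.3 = 3.9563
(10T/I)^a = 3.9563^1.285 = 5.8549
Uncorrected PET = 16 × 5.8549 = 93.678 mm
Correction = (N/12)(d/30) = (11.0/12)(31/30) = 0.9472
PET = 93.678 × 0.9472 = 88.732 mm/month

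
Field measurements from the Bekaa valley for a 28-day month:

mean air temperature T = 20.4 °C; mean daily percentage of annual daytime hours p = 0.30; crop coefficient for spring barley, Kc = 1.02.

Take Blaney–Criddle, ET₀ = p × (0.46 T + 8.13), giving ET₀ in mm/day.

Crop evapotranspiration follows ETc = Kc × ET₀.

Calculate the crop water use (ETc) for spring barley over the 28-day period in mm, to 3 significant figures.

150 mm

ET₀ = 0.30 × (0.46 × 20.4 + 8.13) = 0.30 × 17.514 = 5.2542 mm/d
ETc = Kc × ET₀ = 1.02 × 5.2542 = 5.3593 mm/d
Over 28 days: 5.3593 × 28 = 150.060 mm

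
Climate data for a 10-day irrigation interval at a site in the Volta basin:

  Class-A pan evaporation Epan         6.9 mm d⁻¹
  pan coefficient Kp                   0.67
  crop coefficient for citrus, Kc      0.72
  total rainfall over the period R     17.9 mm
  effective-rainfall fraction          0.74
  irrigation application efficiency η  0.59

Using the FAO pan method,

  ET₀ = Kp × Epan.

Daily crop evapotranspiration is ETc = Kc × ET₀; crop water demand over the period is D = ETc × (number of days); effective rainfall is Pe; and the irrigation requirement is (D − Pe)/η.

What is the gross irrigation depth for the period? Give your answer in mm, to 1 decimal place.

ET₀ = 0.67 × 6.9 = 4.6230 mm/d
ETc = Kc × ET₀ = 0.72 × 4.6230 = 3.3286 mm/d
Crop demand D = ETc × 10 d = 3.3286 × 10 = 33.286 mm
Pe = 0.74 × 17.9 = 13.246 mm
D − Pe = 33.286 − 13.246 = 20.040 mm
Gross irrigation = 20.040 / 0.59 = 33.966 mm

34.0 mm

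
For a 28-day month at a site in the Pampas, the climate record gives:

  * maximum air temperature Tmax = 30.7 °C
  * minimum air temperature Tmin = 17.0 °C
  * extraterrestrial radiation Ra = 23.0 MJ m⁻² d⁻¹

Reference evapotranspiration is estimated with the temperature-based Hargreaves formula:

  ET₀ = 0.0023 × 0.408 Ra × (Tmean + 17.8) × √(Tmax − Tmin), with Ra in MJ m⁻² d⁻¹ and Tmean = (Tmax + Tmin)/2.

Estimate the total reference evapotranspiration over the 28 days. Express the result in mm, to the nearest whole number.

93 mm

Tmean = (30.7 + 17.0)/2 = 23.85 °C
0.408 Ra = 0.408 × 23.0 = 9.3840 mm/d equivalent
ET₀ = 0.0023 × 9.3840 × (23.85 + 17.8) × √13.7 = 0.0023 × 9.3840 × 41.65 × 3.7014 = 3.3273 mm/d
Over 28 days: 3.3273 × 28 = 93.164 mm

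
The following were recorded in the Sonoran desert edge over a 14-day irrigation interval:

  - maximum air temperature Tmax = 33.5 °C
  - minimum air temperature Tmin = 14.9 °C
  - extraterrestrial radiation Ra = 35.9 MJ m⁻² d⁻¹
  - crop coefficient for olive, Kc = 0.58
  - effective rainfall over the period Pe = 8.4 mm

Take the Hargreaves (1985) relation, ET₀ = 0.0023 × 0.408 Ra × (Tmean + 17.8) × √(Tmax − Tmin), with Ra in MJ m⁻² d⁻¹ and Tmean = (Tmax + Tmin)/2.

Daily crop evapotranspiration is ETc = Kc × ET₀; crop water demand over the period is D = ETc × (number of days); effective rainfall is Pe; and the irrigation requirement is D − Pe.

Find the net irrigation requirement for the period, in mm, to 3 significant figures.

Tmean = (33.5 + 14.9)/2 = 24.20 °C
0.408 Ra = 0.408 × 35.9 = 14.6472 mm/d equivalent
ET₀ = 0.0023 × 14.6472 × (24.20 + 17.8) × √18.6 = 0.0023 × 14.6472 × 42.00 × 4.3128 = 6.1023 mm/d
ETc = Kc × ET₀ = 0.58 × 6.1023 = 3.5393 mm/d
Crop demand D = ETc × 14 d = 3.5393 × 14 = 49.550 mm
D − Pe = 49.550 − 8.4 = 41.150 mm

41.2 mm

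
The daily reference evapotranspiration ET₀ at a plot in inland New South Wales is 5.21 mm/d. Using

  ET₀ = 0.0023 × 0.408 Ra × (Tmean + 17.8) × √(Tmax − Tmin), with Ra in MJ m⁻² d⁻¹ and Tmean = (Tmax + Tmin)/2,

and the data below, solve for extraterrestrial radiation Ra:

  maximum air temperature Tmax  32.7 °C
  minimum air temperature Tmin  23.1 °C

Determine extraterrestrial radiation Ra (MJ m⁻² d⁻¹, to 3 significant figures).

Tmean = (32.7+23.1)/2 = 27.90 °C; ΔT = 9.6
Ra = ET₀ / [0.0023 × 0.408 × (Tmean+17.8) × √ΔT]
   = 5.21 / (0.0023 × 0.408 × 45.70 × 3.0984) = 39.210 MJ m⁻² d⁻¹

39.2 MJ m⁻² d⁻¹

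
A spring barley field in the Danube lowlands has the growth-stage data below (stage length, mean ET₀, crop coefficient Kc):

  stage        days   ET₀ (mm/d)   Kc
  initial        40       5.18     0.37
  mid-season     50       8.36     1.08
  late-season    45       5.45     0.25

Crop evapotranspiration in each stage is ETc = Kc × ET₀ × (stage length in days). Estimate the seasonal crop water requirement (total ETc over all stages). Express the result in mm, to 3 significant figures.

589 mm

initial: 0.37 × 5.18 × 40 = 76.66 mm
mid-season: 1.08 × 8.36 × 50 = 451.44 mm
late-season: 0.25 × 5.45 × 45 = 61.31 mm
Seasonal total = 589.41 mm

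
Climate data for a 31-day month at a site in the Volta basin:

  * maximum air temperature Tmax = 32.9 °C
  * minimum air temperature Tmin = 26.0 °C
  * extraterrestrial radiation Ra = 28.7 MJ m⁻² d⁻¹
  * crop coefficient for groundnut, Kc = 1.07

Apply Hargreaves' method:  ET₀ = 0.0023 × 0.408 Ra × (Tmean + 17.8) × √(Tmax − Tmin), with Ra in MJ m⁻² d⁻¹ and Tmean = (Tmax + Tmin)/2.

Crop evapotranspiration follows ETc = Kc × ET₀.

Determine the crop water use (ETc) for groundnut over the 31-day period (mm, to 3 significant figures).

Tmean = (32.9 + 26.0)/2 = 29.45 °C
0.408 Ra = 0.408 × 28.7 = 11.7096 mm/d equivalent
ET₀ = 0.0023 × 11.7096 × (29.45 + 17.8) × √6.9 = 0.0023 × 11.7096 × 47.25 × 2.6268 = 3.3427 mm/d
ETc = Kc × ET₀ = 1.07 × 3.3427 = 3.5767 mm/d
Over 31 days: 3.5767 × 31 = 110.878 mm

111 mm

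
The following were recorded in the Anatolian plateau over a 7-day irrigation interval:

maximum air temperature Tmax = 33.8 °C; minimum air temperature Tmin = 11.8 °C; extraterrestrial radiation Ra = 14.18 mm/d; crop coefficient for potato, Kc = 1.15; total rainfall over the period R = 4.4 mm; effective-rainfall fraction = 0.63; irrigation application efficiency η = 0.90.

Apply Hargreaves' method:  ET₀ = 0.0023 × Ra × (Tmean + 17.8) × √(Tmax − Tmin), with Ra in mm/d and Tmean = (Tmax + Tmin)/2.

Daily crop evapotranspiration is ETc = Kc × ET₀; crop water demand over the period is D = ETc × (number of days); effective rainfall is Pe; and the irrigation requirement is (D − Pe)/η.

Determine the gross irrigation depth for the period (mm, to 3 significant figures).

52.5 mm

Tmean = (33.8 + 11.8)/2 = 22.80 °C
ET₀ = 0.0023 × 14.18 × (22.80 + 17.8) × √22.0 = 0.0023 × 14.18 × 40.60 × 4.6904 = 6.2107 mm/d
ETc = Kc × ET₀ = 1.15 × 6.2107 = 7.1423 mm/d
Crop demand D = ETc × 7 d = 7.1423 × 7 = 49.996 mm
Pe = 0.63 × 4.4 = 2.772 mm
D − Pe = 49.996 − 2.772 = 47.224 mm
Gross irrigation = 47.224 / 0.90 = 52.471 mm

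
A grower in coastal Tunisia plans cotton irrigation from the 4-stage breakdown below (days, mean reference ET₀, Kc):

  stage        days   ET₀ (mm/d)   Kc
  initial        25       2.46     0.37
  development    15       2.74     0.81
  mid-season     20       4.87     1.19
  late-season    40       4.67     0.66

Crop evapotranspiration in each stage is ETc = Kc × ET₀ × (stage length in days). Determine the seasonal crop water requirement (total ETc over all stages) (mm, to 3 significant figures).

295 mm

initial: 0.37 × 2.46 × 25 = 22.76 mm
development: 0.81 × 2.74 × 15 = 33.29 mm
mid-season: 1.19 × 4.87 × 20 = 115.91 mm
late-season: 0.66 × 4.67 × 40 = 123.29 mm
Seasonal total = 295.25 mm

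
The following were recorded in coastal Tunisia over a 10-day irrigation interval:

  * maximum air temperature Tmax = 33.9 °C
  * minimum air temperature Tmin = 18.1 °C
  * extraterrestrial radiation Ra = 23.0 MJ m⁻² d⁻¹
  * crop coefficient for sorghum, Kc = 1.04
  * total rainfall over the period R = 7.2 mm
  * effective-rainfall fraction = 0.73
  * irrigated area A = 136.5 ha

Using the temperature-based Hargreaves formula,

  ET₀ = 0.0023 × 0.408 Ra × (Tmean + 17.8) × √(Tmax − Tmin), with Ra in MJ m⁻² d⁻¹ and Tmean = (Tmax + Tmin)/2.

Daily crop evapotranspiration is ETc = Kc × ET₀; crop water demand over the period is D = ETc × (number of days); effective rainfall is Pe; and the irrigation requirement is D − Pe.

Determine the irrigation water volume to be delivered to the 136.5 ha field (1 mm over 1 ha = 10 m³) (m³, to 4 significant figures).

Tmean = (33.9 + 18.1)/2 = 26.00 °C
0.408 Ra = 0.408 × 23.0 = 9.3840 mm/d equivalent
ET₀ = 0.0023 × 9.3840 × (26.00 + 17.8) × √15.8 = 0.0023 × 9.3840 × 43.80 × 3.9749 = 3.7576 mm/d
ETc = Kc × ET₀ = 1.04 × 3.7576 = 3.9079 mm/d
Crop demand D = ETc × 10 d = 3.9079 × 10 = 39.079 mm
Pe = 0.73 × 7.2 = 5.256 mm
D − Pe = 39.079 − 5.256 = 33.823 mm
Volume = 33.823 mm × 136.5 ha × 10 = 46168.4 m³

46170 m³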